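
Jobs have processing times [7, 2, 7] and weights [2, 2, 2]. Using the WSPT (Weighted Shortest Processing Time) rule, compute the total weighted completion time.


Compute p/w ratios and sort ascending (WSPT): [(2, 2), (7, 2), (7, 2)]
Compute weighted completion times:
  Job (p=2,w=2): C=2, w*C=2*2=4
  Job (p=7,w=2): C=9, w*C=2*9=18
  Job (p=7,w=2): C=16, w*C=2*16=32
Total weighted completion time = 54

54


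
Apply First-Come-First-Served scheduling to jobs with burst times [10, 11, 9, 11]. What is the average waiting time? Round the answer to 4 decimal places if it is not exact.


FCFS order (as given): [10, 11, 9, 11]
Waiting times:
  Job 1: wait = 0
  Job 2: wait = 10
  Job 3: wait = 21
  Job 4: wait = 30
Sum of waiting times = 61
Average waiting time = 61/4 = 15.25

15.25


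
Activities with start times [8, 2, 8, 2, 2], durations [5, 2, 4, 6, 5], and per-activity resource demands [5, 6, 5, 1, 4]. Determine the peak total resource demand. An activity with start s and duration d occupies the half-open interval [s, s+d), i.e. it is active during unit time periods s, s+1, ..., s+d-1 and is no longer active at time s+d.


Each activity i is active on [start_i, start_i + duration_i).
Compute total resource usage per time slot:
  t=0: active resources = [], total = 0
  t=1: active resources = [], total = 0
  t=2: active resources = [6, 1, 4], total = 11
  t=3: active resources = [6, 1, 4], total = 11
  t=4: active resources = [1, 4], total = 5
  t=5: active resources = [1, 4], total = 5
  t=6: active resources = [1, 4], total = 5
  t=7: active resources = [1], total = 1
  t=8: active resources = [5, 5], total = 10
  t=9: active resources = [5, 5], total = 10
  t=10: active resources = [5, 5], total = 10
  t=11: active resources = [5, 5], total = 10
  t=12: active resources = [5], total = 5
Peak resource demand = 11

11


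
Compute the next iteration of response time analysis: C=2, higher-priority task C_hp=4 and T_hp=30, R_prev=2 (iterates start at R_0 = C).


R_next = C + ceil(R_prev / T_hp) * C_hp
ceil(2 / 30) = ceil(0.0667) = 1
Interference = 1 * 4 = 4
R_next = 2 + 4 = 6

6


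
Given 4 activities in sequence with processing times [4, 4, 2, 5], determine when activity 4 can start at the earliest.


Activity 4 starts after activities 1 through 3 complete.
Predecessor durations: [4, 4, 2]
ES = 4 + 4 + 2 = 10

10


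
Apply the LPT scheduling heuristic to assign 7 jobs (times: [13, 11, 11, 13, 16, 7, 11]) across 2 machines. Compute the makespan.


Sort jobs in decreasing order (LPT): [16, 13, 13, 11, 11, 11, 7]
Assign each job to the least loaded machine:
  Machine 1: jobs [16, 11, 11], load = 38
  Machine 2: jobs [13, 13, 11, 7], load = 44
Makespan = max load = 44

44


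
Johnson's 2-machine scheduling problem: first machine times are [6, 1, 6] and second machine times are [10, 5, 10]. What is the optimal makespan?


Apply Johnson's rule:
  Group 1 (a <= b): [(2, 1, 5), (1, 6, 10), (3, 6, 10)]
  Group 2 (a > b): []
Optimal job order: [2, 1, 3]
Schedule:
  Job 2: M1 done at 1, M2 done at 6
  Job 1: M1 done at 7, M2 done at 17
  Job 3: M1 done at 13, M2 done at 27
Makespan = 27

27


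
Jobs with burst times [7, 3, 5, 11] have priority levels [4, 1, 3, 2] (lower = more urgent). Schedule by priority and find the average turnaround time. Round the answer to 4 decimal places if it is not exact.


Sort by priority (ascending = highest first):
Order: [(1, 3), (2, 11), (3, 5), (4, 7)]
Completion times:
  Priority 1, burst=3, C=3
  Priority 2, burst=11, C=14
  Priority 3, burst=5, C=19
  Priority 4, burst=7, C=26
Average turnaround = 62/4 = 15.5

15.5


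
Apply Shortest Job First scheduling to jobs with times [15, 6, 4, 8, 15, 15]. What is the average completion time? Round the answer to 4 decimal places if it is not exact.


SJF order (ascending): [4, 6, 8, 15, 15, 15]
Completion times:
  Job 1: burst=4, C=4
  Job 2: burst=6, C=10
  Job 3: burst=8, C=18
  Job 4: burst=15, C=33
  Job 5: burst=15, C=48
  Job 6: burst=15, C=63
Average completion = 176/6 = 29.3333

29.3333


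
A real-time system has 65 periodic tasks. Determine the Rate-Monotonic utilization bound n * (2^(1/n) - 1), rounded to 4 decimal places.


Compute 2^(1/65) = 1.0107208638
Subtract 1: 1.0107208638 - 1 = 0.0107208638
Multiply by n: 65 * 0.0107208638 = 0.6968561470
Round to 4 dp: 0.6969

0.6969


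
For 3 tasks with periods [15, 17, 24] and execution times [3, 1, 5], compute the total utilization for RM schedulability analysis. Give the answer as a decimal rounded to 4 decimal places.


Compute individual utilizations (exact fractions):
  Task 1: C/T = 3/15 = 1/5 (approx. 0.2)
  Task 2: C/T = 1/17 (approx. 0.0588)
  Task 3: C/T = 5/24 (approx. 0.2083)
Total utilization U = 1/5 + 1/17 + 5/24 = 953/2040
Rounded to 4 decimal places: U = 0.4672
RM (Liu & Layland) bound for 3 tasks = 0.779763; compare with U = 953/2040 (approx. 0.467157)
U <= bound, so schedulable by RM sufficient condition.

0.4672


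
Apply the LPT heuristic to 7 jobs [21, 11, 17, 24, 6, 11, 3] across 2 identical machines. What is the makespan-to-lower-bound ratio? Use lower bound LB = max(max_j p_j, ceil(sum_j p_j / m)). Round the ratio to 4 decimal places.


LPT order: [24, 21, 17, 11, 11, 6, 3]
Machine loads after assignment: [46, 47]
LPT makespan = 47
Lower bound = max(max_job, ceil(total/2)) = max(24, 47) = 47
Ratio = 47 / 47 = 1.0

1.0


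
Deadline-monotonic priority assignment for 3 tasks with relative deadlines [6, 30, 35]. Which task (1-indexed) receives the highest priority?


Sort tasks by relative deadline (ascending):
  Task 1: deadline = 6
  Task 2: deadline = 30
  Task 3: deadline = 35
Priority order (highest first): [1, 2, 3]
Highest priority task = 1

1


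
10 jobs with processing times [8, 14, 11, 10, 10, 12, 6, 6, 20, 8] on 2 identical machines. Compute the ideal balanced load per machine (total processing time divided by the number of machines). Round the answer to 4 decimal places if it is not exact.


Total processing time = 8 + 14 + 11 + 10 + 10 + 12 + 6 + 6 + 20 + 8 = 105
Number of machines = 2
Ideal balanced load = 105 / 2 = 52.5

52.5


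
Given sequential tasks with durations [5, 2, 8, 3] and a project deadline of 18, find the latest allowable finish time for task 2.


LF(activity 2) = deadline - sum of successor durations
Successors: activities 3 through 4 with durations [8, 3]
Sum of successor durations = 11
LF = 18 - 11 = 7

7


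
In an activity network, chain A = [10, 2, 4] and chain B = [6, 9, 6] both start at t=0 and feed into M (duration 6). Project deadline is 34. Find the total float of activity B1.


Forward pass: ES(B1) = sum of predecessors on chain B = 0
EF = ES + duration = 0 + 6 = 6
Backward pass: LF(M) = deadline = 34; LS(M) = 34 - 6 = 28
LF(B1) = LS(M) - sum(successors on chain B) = 28 - 15 = 13
LS = LF - duration = 13 - 6 = 7
Total float = LS - ES = 7 - 0 = 7

7


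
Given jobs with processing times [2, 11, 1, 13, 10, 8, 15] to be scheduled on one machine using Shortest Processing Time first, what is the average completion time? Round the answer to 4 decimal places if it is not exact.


Sort jobs by processing time (SPT order): [1, 2, 8, 10, 11, 13, 15]
Compute completion times sequentially:
  Job 1: processing = 1, completes at 1
  Job 2: processing = 2, completes at 3
  Job 3: processing = 8, completes at 11
  Job 4: processing = 10, completes at 21
  Job 5: processing = 11, completes at 32
  Job 6: processing = 13, completes at 45
  Job 7: processing = 15, completes at 60
Sum of completion times = 173
Average completion time = 173/7 = 24.7143

24.7143


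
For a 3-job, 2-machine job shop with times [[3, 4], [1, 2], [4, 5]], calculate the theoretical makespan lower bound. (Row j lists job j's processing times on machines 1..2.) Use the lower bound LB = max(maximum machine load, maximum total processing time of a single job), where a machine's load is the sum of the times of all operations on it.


Machine loads:
  Machine 1: 3 + 1 + 4 = 8
  Machine 2: 4 + 2 + 5 = 11
Max machine load = 11
Job totals:
  Job 1: 7
  Job 2: 3
  Job 3: 9
Max job total = 9
Lower bound = max(11, 9) = 11

11


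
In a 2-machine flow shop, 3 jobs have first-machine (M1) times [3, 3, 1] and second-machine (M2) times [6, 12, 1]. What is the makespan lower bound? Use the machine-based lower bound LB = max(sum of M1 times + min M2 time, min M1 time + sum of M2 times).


LB1 = sum(M1 times) + min(M2 times) = 7 + 1 = 8
LB2 = min(M1 times) + sum(M2 times) = 1 + 19 = 20
Lower bound = max(LB1, LB2) = max(8, 20) = 20

20


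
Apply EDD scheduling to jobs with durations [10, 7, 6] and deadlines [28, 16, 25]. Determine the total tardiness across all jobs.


Sort by due date (EDD order): [(7, 16), (6, 25), (10, 28)]
Compute completion times and tardiness:
  Job 1: p=7, d=16, C=7, tardiness=max(0,7-16)=0
  Job 2: p=6, d=25, C=13, tardiness=max(0,13-25)=0
  Job 3: p=10, d=28, C=23, tardiness=max(0,23-28)=0
Total tardiness = 0

0


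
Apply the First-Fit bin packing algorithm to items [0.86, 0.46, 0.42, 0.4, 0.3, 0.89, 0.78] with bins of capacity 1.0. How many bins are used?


Place items sequentially using First-Fit:
  Item 0.86 -> new Bin 1
  Item 0.46 -> new Bin 2
  Item 0.42 -> Bin 2 (now 0.88)
  Item 0.4 -> new Bin 3
  Item 0.3 -> Bin 3 (now 0.7)
  Item 0.89 -> new Bin 4
  Item 0.78 -> new Bin 5
Total bins used = 5

5


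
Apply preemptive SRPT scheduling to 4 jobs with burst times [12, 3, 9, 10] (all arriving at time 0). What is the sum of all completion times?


Since all jobs arrive at t=0, SRPT equals SPT ordering.
SPT order: [3, 9, 10, 12]
Completion times:
  Job 1: p=3, C=3
  Job 2: p=9, C=12
  Job 3: p=10, C=22
  Job 4: p=12, C=34
Total completion time = 3 + 12 + 22 + 34 = 71

71


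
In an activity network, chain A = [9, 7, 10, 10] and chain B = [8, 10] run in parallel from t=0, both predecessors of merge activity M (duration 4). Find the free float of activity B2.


ES(B2) = sum of predecessors on chain B = 8
EF(B2) = ES + duration = 8 + 10 = 18
Successor of B2 is M. ES(M) = max(sum(A), sum(B)) = max(36, 18) = 36
Free float = ES(successor) - EF(current) = 36 - 18 = 18

18


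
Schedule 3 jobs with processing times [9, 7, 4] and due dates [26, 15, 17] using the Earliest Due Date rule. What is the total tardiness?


Sort by due date (EDD order): [(7, 15), (4, 17), (9, 26)]
Compute completion times and tardiness:
  Job 1: p=7, d=15, C=7, tardiness=max(0,7-15)=0
  Job 2: p=4, d=17, C=11, tardiness=max(0,11-17)=0
  Job 3: p=9, d=26, C=20, tardiness=max(0,20-26)=0
Total tardiness = 0

0


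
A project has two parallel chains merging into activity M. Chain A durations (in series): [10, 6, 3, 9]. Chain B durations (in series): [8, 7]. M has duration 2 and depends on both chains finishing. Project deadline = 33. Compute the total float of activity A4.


Forward pass: ES(A4) = sum of predecessors on chain A = 19
EF = ES + duration = 19 + 9 = 28
Backward pass: LF(M) = deadline = 33; LS(M) = 33 - 2 = 31
LF(A4) = LS(M) - sum(successors on chain A) = 31 - 0 = 31
LS = LF - duration = 31 - 9 = 22
Total float = LS - ES = 22 - 19 = 3

3


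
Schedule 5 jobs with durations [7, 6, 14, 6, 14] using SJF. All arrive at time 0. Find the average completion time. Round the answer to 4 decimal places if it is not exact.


SJF order (ascending): [6, 6, 7, 14, 14]
Completion times:
  Job 1: burst=6, C=6
  Job 2: burst=6, C=12
  Job 3: burst=7, C=19
  Job 4: burst=14, C=33
  Job 5: burst=14, C=47
Average completion = 117/5 = 23.4

23.4


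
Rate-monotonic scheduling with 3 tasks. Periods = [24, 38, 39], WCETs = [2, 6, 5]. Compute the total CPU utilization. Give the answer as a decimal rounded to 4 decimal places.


Compute individual utilizations (exact fractions):
  Task 1: C/T = 2/24 = 1/12 (approx. 0.0833)
  Task 2: C/T = 6/38 = 3/19 (approx. 0.1579)
  Task 3: C/T = 5/39 (approx. 0.1282)
Total utilization U = 1/12 + 3/19 + 5/39 = 365/988
Rounded to 4 decimal places: U = 0.3694
RM (Liu & Layland) bound for 3 tasks = 0.779763; compare with U = 365/988 (approx. 0.369433)
U <= bound, so schedulable by RM sufficient condition.

0.3694


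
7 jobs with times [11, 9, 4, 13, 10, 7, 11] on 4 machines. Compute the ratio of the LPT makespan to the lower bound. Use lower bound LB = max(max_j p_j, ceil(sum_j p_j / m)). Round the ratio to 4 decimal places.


LPT order: [13, 11, 11, 10, 9, 7, 4]
Machine loads after assignment: [13, 18, 15, 19]
LPT makespan = 19
Lower bound = max(max_job, ceil(total/4)) = max(13, 17) = 17
Ratio = 19 / 17 = 1.1176

1.1176


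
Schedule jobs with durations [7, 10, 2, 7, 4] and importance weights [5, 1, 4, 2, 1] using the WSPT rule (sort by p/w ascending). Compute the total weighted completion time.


Compute p/w ratios and sort ascending (WSPT): [(2, 4), (7, 5), (7, 2), (4, 1), (10, 1)]
Compute weighted completion times:
  Job (p=2,w=4): C=2, w*C=4*2=8
  Job (p=7,w=5): C=9, w*C=5*9=45
  Job (p=7,w=2): C=16, w*C=2*16=32
  Job (p=4,w=1): C=20, w*C=1*20=20
  Job (p=10,w=1): C=30, w*C=1*30=30
Total weighted completion time = 135

135


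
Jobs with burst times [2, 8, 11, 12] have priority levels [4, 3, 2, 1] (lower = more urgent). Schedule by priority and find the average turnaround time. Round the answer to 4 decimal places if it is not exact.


Sort by priority (ascending = highest first):
Order: [(1, 12), (2, 11), (3, 8), (4, 2)]
Completion times:
  Priority 1, burst=12, C=12
  Priority 2, burst=11, C=23
  Priority 3, burst=8, C=31
  Priority 4, burst=2, C=33
Average turnaround = 99/4 = 24.75

24.75


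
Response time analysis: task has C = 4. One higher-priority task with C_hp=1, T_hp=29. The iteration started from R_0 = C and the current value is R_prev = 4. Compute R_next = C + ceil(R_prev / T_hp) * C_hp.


R_next = C + ceil(R_prev / T_hp) * C_hp
ceil(4 / 29) = ceil(0.1379) = 1
Interference = 1 * 1 = 1
R_next = 4 + 1 = 5

5


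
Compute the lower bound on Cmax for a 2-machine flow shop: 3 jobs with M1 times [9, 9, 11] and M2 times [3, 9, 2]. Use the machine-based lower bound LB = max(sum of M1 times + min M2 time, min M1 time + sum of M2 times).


LB1 = sum(M1 times) + min(M2 times) = 29 + 2 = 31
LB2 = min(M1 times) + sum(M2 times) = 9 + 14 = 23
Lower bound = max(LB1, LB2) = max(31, 23) = 31

31


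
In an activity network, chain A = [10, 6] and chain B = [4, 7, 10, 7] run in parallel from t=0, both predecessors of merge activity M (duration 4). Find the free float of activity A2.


ES(A2) = sum of predecessors on chain A = 10
EF(A2) = ES + duration = 10 + 6 = 16
Successor of A2 is M. ES(M) = max(sum(A), sum(B)) = max(16, 28) = 28
Free float = ES(successor) - EF(current) = 28 - 16 = 12

12


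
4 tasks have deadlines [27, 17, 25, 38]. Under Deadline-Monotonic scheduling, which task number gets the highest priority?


Sort tasks by relative deadline (ascending):
  Task 2: deadline = 17
  Task 3: deadline = 25
  Task 1: deadline = 27
  Task 4: deadline = 38
Priority order (highest first): [2, 3, 1, 4]
Highest priority task = 2

2


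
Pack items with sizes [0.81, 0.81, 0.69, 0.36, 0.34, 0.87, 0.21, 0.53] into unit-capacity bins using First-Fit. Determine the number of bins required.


Place items sequentially using First-Fit:
  Item 0.81 -> new Bin 1
  Item 0.81 -> new Bin 2
  Item 0.69 -> new Bin 3
  Item 0.36 -> new Bin 4
  Item 0.34 -> Bin 4 (now 0.7)
  Item 0.87 -> new Bin 5
  Item 0.21 -> Bin 3 (now 0.9)
  Item 0.53 -> new Bin 6
Total bins used = 6

6


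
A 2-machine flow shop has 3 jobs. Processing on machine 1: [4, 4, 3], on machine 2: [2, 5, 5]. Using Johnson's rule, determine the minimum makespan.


Apply Johnson's rule:
  Group 1 (a <= b): [(3, 3, 5), (2, 4, 5)]
  Group 2 (a > b): [(1, 4, 2)]
Optimal job order: [3, 2, 1]
Schedule:
  Job 3: M1 done at 3, M2 done at 8
  Job 2: M1 done at 7, M2 done at 13
  Job 1: M1 done at 11, M2 done at 15
Makespan = 15

15


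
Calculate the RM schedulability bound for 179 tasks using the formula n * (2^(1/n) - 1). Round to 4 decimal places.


Compute 2^(1/179) = 1.0038798378
Subtract 1: 1.0038798378 - 1 = 0.0038798378
Multiply by n: 179 * 0.0038798378 = 0.6944909662
Round to 4 dp: 0.6945

0.6945


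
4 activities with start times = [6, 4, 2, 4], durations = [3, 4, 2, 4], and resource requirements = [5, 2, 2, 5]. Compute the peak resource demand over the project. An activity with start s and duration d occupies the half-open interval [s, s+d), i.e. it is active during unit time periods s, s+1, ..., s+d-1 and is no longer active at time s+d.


Each activity i is active on [start_i, start_i + duration_i).
Compute total resource usage per time slot:
  t=0: active resources = [], total = 0
  t=1: active resources = [], total = 0
  t=2: active resources = [2], total = 2
  t=3: active resources = [2], total = 2
  t=4: active resources = [2, 5], total = 7
  t=5: active resources = [2, 5], total = 7
  t=6: active resources = [5, 2, 5], total = 12
  t=7: active resources = [5, 2, 5], total = 12
  t=8: active resources = [5], total = 5
Peak resource demand = 12

12


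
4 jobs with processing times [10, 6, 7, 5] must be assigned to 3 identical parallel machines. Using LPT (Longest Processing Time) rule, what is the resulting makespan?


Sort jobs in decreasing order (LPT): [10, 7, 6, 5]
Assign each job to the least loaded machine:
  Machine 1: jobs [10], load = 10
  Machine 2: jobs [7], load = 7
  Machine 3: jobs [6, 5], load = 11
Makespan = max load = 11

11


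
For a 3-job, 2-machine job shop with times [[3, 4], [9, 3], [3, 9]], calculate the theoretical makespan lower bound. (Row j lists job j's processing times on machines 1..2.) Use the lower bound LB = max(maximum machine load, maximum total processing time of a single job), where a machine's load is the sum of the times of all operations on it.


Machine loads:
  Machine 1: 3 + 9 + 3 = 15
  Machine 2: 4 + 3 + 9 = 16
Max machine load = 16
Job totals:
  Job 1: 7
  Job 2: 12
  Job 3: 12
Max job total = 12
Lower bound = max(16, 12) = 16

16


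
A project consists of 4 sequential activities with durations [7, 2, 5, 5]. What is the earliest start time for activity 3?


Activity 3 starts after activities 1 through 2 complete.
Predecessor durations: [7, 2]
ES = 7 + 2 = 9

9


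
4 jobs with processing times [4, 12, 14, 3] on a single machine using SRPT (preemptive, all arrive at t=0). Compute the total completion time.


Since all jobs arrive at t=0, SRPT equals SPT ordering.
SPT order: [3, 4, 12, 14]
Completion times:
  Job 1: p=3, C=3
  Job 2: p=4, C=7
  Job 3: p=12, C=19
  Job 4: p=14, C=33
Total completion time = 3 + 7 + 19 + 33 = 62

62


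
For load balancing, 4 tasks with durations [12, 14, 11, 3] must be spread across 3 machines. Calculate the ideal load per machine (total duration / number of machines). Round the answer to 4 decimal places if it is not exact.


Total processing time = 12 + 14 + 11 + 3 = 40
Number of machines = 3
Ideal balanced load = 40 / 3 = 13.3333

13.3333


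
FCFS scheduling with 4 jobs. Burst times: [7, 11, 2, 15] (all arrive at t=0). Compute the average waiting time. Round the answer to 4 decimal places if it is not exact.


FCFS order (as given): [7, 11, 2, 15]
Waiting times:
  Job 1: wait = 0
  Job 2: wait = 7
  Job 3: wait = 18
  Job 4: wait = 20
Sum of waiting times = 45
Average waiting time = 45/4 = 11.25

11.25


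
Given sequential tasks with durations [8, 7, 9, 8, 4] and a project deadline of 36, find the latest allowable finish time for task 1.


LF(activity 1) = deadline - sum of successor durations
Successors: activities 2 through 5 with durations [7, 9, 8, 4]
Sum of successor durations = 28
LF = 36 - 28 = 8

8


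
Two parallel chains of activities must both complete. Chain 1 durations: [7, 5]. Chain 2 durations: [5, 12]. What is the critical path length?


Path A total = 7 + 5 = 12
Path B total = 5 + 12 = 17
Critical path = longest path = max(12, 17) = 17

17


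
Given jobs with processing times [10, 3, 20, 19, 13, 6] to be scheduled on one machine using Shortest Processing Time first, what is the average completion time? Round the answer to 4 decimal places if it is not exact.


Sort jobs by processing time (SPT order): [3, 6, 10, 13, 19, 20]
Compute completion times sequentially:
  Job 1: processing = 3, completes at 3
  Job 2: processing = 6, completes at 9
  Job 3: processing = 10, completes at 19
  Job 4: processing = 13, completes at 32
  Job 5: processing = 19, completes at 51
  Job 6: processing = 20, completes at 71
Sum of completion times = 185
Average completion time = 185/6 = 30.8333

30.8333


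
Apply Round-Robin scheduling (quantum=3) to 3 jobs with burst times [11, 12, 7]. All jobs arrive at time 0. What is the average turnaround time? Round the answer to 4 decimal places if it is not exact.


Time quantum = 3
Execution trace:
  J1 runs 3 units, time = 3
  J2 runs 3 units, time = 6
  J3 runs 3 units, time = 9
  J1 runs 3 units, time = 12
  J2 runs 3 units, time = 15
  J3 runs 3 units, time = 18
  J1 runs 3 units, time = 21
  J2 runs 3 units, time = 24
  J3 runs 1 units, time = 25
  J1 runs 2 units, time = 27
  J2 runs 3 units, time = 30
Finish times: [27, 30, 25]
Average turnaround = 82/3 = 27.3333

27.3333


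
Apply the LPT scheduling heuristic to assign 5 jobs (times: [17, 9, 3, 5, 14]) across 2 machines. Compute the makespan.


Sort jobs in decreasing order (LPT): [17, 14, 9, 5, 3]
Assign each job to the least loaded machine:
  Machine 1: jobs [17, 5, 3], load = 25
  Machine 2: jobs [14, 9], load = 23
Makespan = max load = 25

25


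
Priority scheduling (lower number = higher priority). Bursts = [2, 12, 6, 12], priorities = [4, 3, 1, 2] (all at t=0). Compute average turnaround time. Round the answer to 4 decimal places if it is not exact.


Sort by priority (ascending = highest first):
Order: [(1, 6), (2, 12), (3, 12), (4, 2)]
Completion times:
  Priority 1, burst=6, C=6
  Priority 2, burst=12, C=18
  Priority 3, burst=12, C=30
  Priority 4, burst=2, C=32
Average turnaround = 86/4 = 21.5

21.5


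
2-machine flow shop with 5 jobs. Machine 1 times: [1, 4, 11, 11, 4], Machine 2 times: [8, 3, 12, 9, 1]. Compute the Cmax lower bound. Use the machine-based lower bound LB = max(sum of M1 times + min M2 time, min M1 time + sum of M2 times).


LB1 = sum(M1 times) + min(M2 times) = 31 + 1 = 32
LB2 = min(M1 times) + sum(M2 times) = 1 + 33 = 34
Lower bound = max(LB1, LB2) = max(32, 34) = 34

34


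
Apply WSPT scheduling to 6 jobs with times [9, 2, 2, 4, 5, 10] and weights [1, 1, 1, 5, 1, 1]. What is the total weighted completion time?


Compute p/w ratios and sort ascending (WSPT): [(4, 5), (2, 1), (2, 1), (5, 1), (9, 1), (10, 1)]
Compute weighted completion times:
  Job (p=4,w=5): C=4, w*C=5*4=20
  Job (p=2,w=1): C=6, w*C=1*6=6
  Job (p=2,w=1): C=8, w*C=1*8=8
  Job (p=5,w=1): C=13, w*C=1*13=13
  Job (p=9,w=1): C=22, w*C=1*22=22
  Job (p=10,w=1): C=32, w*C=1*32=32
Total weighted completion time = 101

101


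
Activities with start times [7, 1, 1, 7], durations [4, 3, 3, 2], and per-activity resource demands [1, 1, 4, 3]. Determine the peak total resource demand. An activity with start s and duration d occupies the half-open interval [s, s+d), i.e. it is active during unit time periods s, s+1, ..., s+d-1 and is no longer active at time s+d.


Each activity i is active on [start_i, start_i + duration_i).
Compute total resource usage per time slot:
  t=0: active resources = [], total = 0
  t=1: active resources = [1, 4], total = 5
  t=2: active resources = [1, 4], total = 5
  t=3: active resources = [1, 4], total = 5
  t=4: active resources = [], total = 0
  t=5: active resources = [], total = 0
  t=6: active resources = [], total = 0
  t=7: active resources = [1, 3], total = 4
  t=8: active resources = [1, 3], total = 4
  t=9: active resources = [1], total = 1
  t=10: active resources = [1], total = 1
Peak resource demand = 5

5


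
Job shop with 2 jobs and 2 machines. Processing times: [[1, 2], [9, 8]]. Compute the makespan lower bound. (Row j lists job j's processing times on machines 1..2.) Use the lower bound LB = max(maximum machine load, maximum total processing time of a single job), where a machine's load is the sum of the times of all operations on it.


Machine loads:
  Machine 1: 1 + 9 = 10
  Machine 2: 2 + 8 = 10
Max machine load = 10
Job totals:
  Job 1: 3
  Job 2: 17
Max job total = 17
Lower bound = max(10, 17) = 17

17


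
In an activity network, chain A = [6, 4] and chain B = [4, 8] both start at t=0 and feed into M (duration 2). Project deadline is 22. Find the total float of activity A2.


Forward pass: ES(A2) = sum of predecessors on chain A = 6
EF = ES + duration = 6 + 4 = 10
Backward pass: LF(M) = deadline = 22; LS(M) = 22 - 2 = 20
LF(A2) = LS(M) - sum(successors on chain A) = 20 - 0 = 20
LS = LF - duration = 20 - 4 = 16
Total float = LS - ES = 16 - 6 = 10

10


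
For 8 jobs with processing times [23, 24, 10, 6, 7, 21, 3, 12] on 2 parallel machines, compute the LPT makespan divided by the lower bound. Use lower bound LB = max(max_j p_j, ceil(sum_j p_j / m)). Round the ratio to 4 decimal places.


LPT order: [24, 23, 21, 12, 10, 7, 6, 3]
Machine loads after assignment: [52, 54]
LPT makespan = 54
Lower bound = max(max_job, ceil(total/2)) = max(24, 53) = 53
Ratio = 54 / 53 = 1.0189

1.0189


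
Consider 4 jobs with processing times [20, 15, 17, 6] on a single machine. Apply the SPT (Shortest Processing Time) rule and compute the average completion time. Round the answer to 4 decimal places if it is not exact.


Sort jobs by processing time (SPT order): [6, 15, 17, 20]
Compute completion times sequentially:
  Job 1: processing = 6, completes at 6
  Job 2: processing = 15, completes at 21
  Job 3: processing = 17, completes at 38
  Job 4: processing = 20, completes at 58
Sum of completion times = 123
Average completion time = 123/4 = 30.75

30.75


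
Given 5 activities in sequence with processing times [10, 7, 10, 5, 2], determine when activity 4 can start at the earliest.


Activity 4 starts after activities 1 through 3 complete.
Predecessor durations: [10, 7, 10]
ES = 10 + 7 + 10 = 27

27


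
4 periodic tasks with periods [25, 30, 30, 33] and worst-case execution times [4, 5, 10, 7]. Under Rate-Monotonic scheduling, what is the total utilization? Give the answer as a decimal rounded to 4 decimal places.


Compute individual utilizations (exact fractions):
  Task 1: C/T = 4/25 (approx. 0.16)
  Task 2: C/T = 5/30 = 1/6 (approx. 0.1667)
  Task 3: C/T = 10/30 = 1/3 (approx. 0.3333)
  Task 4: C/T = 7/33 (approx. 0.2121)
Total utilization U = 4/25 + 1/6 + 1/3 + 7/33 = 1439/1650
Rounded to 4 decimal places: U = 0.8721
RM (Liu & Layland) bound for 4 tasks = 0.756828; compare with U = 1439/1650 (approx. 0.872121)
bound < U <= 1, so the RM sufficient condition is not met (inconclusive; an exact test such as response-time analysis is needed).

0.8721


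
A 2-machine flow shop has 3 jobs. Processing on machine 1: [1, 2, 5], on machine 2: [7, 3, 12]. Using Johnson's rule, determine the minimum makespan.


Apply Johnson's rule:
  Group 1 (a <= b): [(1, 1, 7), (2, 2, 3), (3, 5, 12)]
  Group 2 (a > b): []
Optimal job order: [1, 2, 3]
Schedule:
  Job 1: M1 done at 1, M2 done at 8
  Job 2: M1 done at 3, M2 done at 11
  Job 3: M1 done at 8, M2 done at 23
Makespan = 23

23


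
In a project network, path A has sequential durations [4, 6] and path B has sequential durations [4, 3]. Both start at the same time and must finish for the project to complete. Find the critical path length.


Path A total = 4 + 6 = 10
Path B total = 4 + 3 = 7
Critical path = longest path = max(10, 7) = 10

10


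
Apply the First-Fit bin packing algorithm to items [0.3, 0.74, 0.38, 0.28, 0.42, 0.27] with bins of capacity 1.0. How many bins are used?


Place items sequentially using First-Fit:
  Item 0.3 -> new Bin 1
  Item 0.74 -> new Bin 2
  Item 0.38 -> Bin 1 (now 0.68)
  Item 0.28 -> Bin 1 (now 0.96)
  Item 0.42 -> new Bin 3
  Item 0.27 -> Bin 3 (now 0.69)
Total bins used = 3

3


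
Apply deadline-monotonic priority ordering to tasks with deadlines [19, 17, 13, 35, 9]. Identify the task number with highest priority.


Sort tasks by relative deadline (ascending):
  Task 5: deadline = 9
  Task 3: deadline = 13
  Task 2: deadline = 17
  Task 1: deadline = 19
  Task 4: deadline = 35
Priority order (highest first): [5, 3, 2, 1, 4]
Highest priority task = 5

5


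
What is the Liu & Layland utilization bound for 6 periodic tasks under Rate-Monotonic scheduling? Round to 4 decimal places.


Compute 2^(1/6) = 1.1224620483
Subtract 1: 1.1224620483 - 1 = 0.1224620483
Multiply by n: 6 * 0.1224620483 = 0.7347722898
Round to 4 dp: 0.7348

0.7348


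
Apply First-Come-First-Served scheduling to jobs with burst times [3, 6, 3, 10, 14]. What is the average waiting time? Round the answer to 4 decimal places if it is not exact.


FCFS order (as given): [3, 6, 3, 10, 14]
Waiting times:
  Job 1: wait = 0
  Job 2: wait = 3
  Job 3: wait = 9
  Job 4: wait = 12
  Job 5: wait = 22
Sum of waiting times = 46
Average waiting time = 46/5 = 9.2

9.2


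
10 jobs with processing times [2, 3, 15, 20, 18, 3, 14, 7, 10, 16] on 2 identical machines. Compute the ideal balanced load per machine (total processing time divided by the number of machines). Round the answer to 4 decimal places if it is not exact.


Total processing time = 2 + 3 + 15 + 20 + 18 + 3 + 14 + 7 + 10 + 16 = 108
Number of machines = 2
Ideal balanced load = 108 / 2 = 54.0

54.0


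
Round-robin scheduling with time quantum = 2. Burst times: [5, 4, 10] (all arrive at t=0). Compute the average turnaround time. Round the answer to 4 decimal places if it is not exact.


Time quantum = 2
Execution trace:
  J1 runs 2 units, time = 2
  J2 runs 2 units, time = 4
  J3 runs 2 units, time = 6
  J1 runs 2 units, time = 8
  J2 runs 2 units, time = 10
  J3 runs 2 units, time = 12
  J1 runs 1 units, time = 13
  J3 runs 2 units, time = 15
  J3 runs 2 units, time = 17
  J3 runs 2 units, time = 19
Finish times: [13, 10, 19]
Average turnaround = 42/3 = 14.0

14.0


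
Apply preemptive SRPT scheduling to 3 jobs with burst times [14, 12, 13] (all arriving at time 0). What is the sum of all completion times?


Since all jobs arrive at t=0, SRPT equals SPT ordering.
SPT order: [12, 13, 14]
Completion times:
  Job 1: p=12, C=12
  Job 2: p=13, C=25
  Job 3: p=14, C=39
Total completion time = 12 + 25 + 39 = 76

76


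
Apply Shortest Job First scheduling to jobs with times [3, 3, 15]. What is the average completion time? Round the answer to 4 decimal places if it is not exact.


SJF order (ascending): [3, 3, 15]
Completion times:
  Job 1: burst=3, C=3
  Job 2: burst=3, C=6
  Job 3: burst=15, C=21
Average completion = 30/3 = 10.0

10.0


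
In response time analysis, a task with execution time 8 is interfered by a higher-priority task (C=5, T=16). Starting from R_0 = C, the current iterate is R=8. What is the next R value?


R_next = C + ceil(R_prev / T_hp) * C_hp
ceil(8 / 16) = ceil(0.5) = 1
Interference = 1 * 5 = 5
R_next = 8 + 5 = 13

13


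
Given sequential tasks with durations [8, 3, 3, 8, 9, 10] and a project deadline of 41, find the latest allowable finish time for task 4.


LF(activity 4) = deadline - sum of successor durations
Successors: activities 5 through 6 with durations [9, 10]
Sum of successor durations = 19
LF = 41 - 19 = 22

22


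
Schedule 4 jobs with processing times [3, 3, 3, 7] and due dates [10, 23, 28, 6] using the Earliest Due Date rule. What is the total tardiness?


Sort by due date (EDD order): [(7, 6), (3, 10), (3, 23), (3, 28)]
Compute completion times and tardiness:
  Job 1: p=7, d=6, C=7, tardiness=max(0,7-6)=1
  Job 2: p=3, d=10, C=10, tardiness=max(0,10-10)=0
  Job 3: p=3, d=23, C=13, tardiness=max(0,13-23)=0
  Job 4: p=3, d=28, C=16, tardiness=max(0,16-28)=0
Total tardiness = 1

1


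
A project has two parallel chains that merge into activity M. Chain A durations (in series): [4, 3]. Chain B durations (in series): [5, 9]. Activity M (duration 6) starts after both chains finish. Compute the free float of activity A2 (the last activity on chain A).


ES(A2) = sum of predecessors on chain A = 4
EF(A2) = ES + duration = 4 + 3 = 7
Successor of A2 is M. ES(M) = max(sum(A), sum(B)) = max(7, 14) = 14
Free float = ES(successor) - EF(current) = 14 - 7 = 7

7


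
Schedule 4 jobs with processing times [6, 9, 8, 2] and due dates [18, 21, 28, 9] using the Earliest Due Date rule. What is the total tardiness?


Sort by due date (EDD order): [(2, 9), (6, 18), (9, 21), (8, 28)]
Compute completion times and tardiness:
  Job 1: p=2, d=9, C=2, tardiness=max(0,2-9)=0
  Job 2: p=6, d=18, C=8, tardiness=max(0,8-18)=0
  Job 3: p=9, d=21, C=17, tardiness=max(0,17-21)=0
  Job 4: p=8, d=28, C=25, tardiness=max(0,25-28)=0
Total tardiness = 0

0


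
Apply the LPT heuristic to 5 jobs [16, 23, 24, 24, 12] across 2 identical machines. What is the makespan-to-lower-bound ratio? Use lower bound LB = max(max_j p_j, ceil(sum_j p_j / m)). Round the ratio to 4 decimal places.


LPT order: [24, 24, 23, 16, 12]
Machine loads after assignment: [47, 52]
LPT makespan = 52
Lower bound = max(max_job, ceil(total/2)) = max(24, 50) = 50
Ratio = 52 / 50 = 1.04

1.04


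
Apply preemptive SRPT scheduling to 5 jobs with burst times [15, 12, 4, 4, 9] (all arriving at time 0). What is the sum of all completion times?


Since all jobs arrive at t=0, SRPT equals SPT ordering.
SPT order: [4, 4, 9, 12, 15]
Completion times:
  Job 1: p=4, C=4
  Job 2: p=4, C=8
  Job 3: p=9, C=17
  Job 4: p=12, C=29
  Job 5: p=15, C=44
Total completion time = 4 + 8 + 17 + 29 + 44 = 102

102


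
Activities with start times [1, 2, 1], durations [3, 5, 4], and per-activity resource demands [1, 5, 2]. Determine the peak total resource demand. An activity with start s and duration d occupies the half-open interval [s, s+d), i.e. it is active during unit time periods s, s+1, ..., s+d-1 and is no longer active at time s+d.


Each activity i is active on [start_i, start_i + duration_i).
Compute total resource usage per time slot:
  t=0: active resources = [], total = 0
  t=1: active resources = [1, 2], total = 3
  t=2: active resources = [1, 5, 2], total = 8
  t=3: active resources = [1, 5, 2], total = 8
  t=4: active resources = [5, 2], total = 7
  t=5: active resources = [5], total = 5
  t=6: active resources = [5], total = 5
Peak resource demand = 8

8


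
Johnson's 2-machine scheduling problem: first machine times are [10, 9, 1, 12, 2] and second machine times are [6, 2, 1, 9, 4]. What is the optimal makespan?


Apply Johnson's rule:
  Group 1 (a <= b): [(3, 1, 1), (5, 2, 4)]
  Group 2 (a > b): [(4, 12, 9), (1, 10, 6), (2, 9, 2)]
Optimal job order: [3, 5, 4, 1, 2]
Schedule:
  Job 3: M1 done at 1, M2 done at 2
  Job 5: M1 done at 3, M2 done at 7
  Job 4: M1 done at 15, M2 done at 24
  Job 1: M1 done at 25, M2 done at 31
  Job 2: M1 done at 34, M2 done at 36
Makespan = 36

36


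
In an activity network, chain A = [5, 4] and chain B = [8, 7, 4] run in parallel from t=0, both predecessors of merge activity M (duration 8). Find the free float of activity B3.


ES(B3) = sum of predecessors on chain B = 15
EF(B3) = ES + duration = 15 + 4 = 19
Successor of B3 is M. ES(M) = max(sum(A), sum(B)) = max(9, 19) = 19
Free float = ES(successor) - EF(current) = 19 - 19 = 0

0


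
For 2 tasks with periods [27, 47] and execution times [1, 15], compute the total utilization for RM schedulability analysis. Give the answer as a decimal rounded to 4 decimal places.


Compute individual utilizations (exact fractions):
  Task 1: C/T = 1/27 (approx. 0.037)
  Task 2: C/T = 15/47 (approx. 0.3191)
Total utilization U = 1/27 + 15/47 = 452/1269
Rounded to 4 decimal places: U = 0.3562
RM (Liu & Layland) bound for 2 tasks = 0.828427; compare with U = 452/1269 (approx. 0.356186)
U <= bound, so schedulable by RM sufficient condition.

0.3562


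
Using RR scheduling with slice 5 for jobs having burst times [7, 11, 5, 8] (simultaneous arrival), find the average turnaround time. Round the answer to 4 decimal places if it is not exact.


Time quantum = 5
Execution trace:
  J1 runs 5 units, time = 5
  J2 runs 5 units, time = 10
  J3 runs 5 units, time = 15
  J4 runs 5 units, time = 20
  J1 runs 2 units, time = 22
  J2 runs 5 units, time = 27
  J4 runs 3 units, time = 30
  J2 runs 1 units, time = 31
Finish times: [22, 31, 15, 30]
Average turnaround = 98/4 = 24.5

24.5


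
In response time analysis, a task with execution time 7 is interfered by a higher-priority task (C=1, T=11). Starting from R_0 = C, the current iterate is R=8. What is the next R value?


R_next = C + ceil(R_prev / T_hp) * C_hp
ceil(8 / 11) = ceil(0.7273) = 1
Interference = 1 * 1 = 1
R_next = 7 + 1 = 8
R_next = R_prev, so the iteration has converged (response time = 8).

8


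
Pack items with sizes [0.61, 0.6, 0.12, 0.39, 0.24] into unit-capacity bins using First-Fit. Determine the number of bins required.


Place items sequentially using First-Fit:
  Item 0.61 -> new Bin 1
  Item 0.6 -> new Bin 2
  Item 0.12 -> Bin 1 (now 0.73)
  Item 0.39 -> Bin 2 (now 0.99)
  Item 0.24 -> Bin 1 (now 0.97)
Total bins used = 2

2


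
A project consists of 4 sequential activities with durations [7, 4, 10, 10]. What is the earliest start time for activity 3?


Activity 3 starts after activities 1 through 2 complete.
Predecessor durations: [7, 4]
ES = 7 + 4 = 11

11


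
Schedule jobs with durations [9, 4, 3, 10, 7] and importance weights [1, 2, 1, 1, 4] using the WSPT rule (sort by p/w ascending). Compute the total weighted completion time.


Compute p/w ratios and sort ascending (WSPT): [(7, 4), (4, 2), (3, 1), (9, 1), (10, 1)]
Compute weighted completion times:
  Job (p=7,w=4): C=7, w*C=4*7=28
  Job (p=4,w=2): C=11, w*C=2*11=22
  Job (p=3,w=1): C=14, w*C=1*14=14
  Job (p=9,w=1): C=23, w*C=1*23=23
  Job (p=10,w=1): C=33, w*C=1*33=33
Total weighted completion time = 120

120


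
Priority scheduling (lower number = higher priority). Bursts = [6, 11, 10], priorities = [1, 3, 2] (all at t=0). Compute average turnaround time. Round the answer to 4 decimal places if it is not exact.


Sort by priority (ascending = highest first):
Order: [(1, 6), (2, 10), (3, 11)]
Completion times:
  Priority 1, burst=6, C=6
  Priority 2, burst=10, C=16
  Priority 3, burst=11, C=27
Average turnaround = 49/3 = 16.3333

16.3333


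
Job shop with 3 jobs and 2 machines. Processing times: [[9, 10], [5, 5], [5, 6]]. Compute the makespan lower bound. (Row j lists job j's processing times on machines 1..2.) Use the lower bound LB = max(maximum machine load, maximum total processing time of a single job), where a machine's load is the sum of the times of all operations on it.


Machine loads:
  Machine 1: 9 + 5 + 5 = 19
  Machine 2: 10 + 5 + 6 = 21
Max machine load = 21
Job totals:
  Job 1: 19
  Job 2: 10
  Job 3: 11
Max job total = 19
Lower bound = max(21, 19) = 21

21


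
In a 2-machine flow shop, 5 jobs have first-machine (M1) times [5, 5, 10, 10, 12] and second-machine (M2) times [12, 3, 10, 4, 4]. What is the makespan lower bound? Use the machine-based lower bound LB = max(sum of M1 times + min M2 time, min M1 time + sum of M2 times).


LB1 = sum(M1 times) + min(M2 times) = 42 + 3 = 45
LB2 = min(M1 times) + sum(M2 times) = 5 + 33 = 38
Lower bound = max(LB1, LB2) = max(45, 38) = 45

45


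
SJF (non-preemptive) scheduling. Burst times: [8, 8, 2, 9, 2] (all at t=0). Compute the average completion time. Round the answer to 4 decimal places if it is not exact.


SJF order (ascending): [2, 2, 8, 8, 9]
Completion times:
  Job 1: burst=2, C=2
  Job 2: burst=2, C=4
  Job 3: burst=8, C=12
  Job 4: burst=8, C=20
  Job 5: burst=9, C=29
Average completion = 67/5 = 13.4

13.4


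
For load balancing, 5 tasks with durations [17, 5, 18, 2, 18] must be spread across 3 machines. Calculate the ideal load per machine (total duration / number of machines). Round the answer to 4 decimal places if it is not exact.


Total processing time = 17 + 5 + 18 + 2 + 18 = 60
Number of machines = 3
Ideal balanced load = 60 / 3 = 20.0

20.0
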